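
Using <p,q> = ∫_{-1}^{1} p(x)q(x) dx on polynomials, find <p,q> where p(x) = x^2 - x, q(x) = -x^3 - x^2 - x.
<p,q> = 2/3

Expand the product: p(x)·q(x) = -x^5 + x^2.
∫_{-1}^{1} of each monomial x^k gives [2/(k+1) if k even, 0 if k odd]. Integrating term-by-term (or equivalently evaluating the antiderivative F(x) = -x^6/6 + x^3/3 at the endpoints):
  F(1) − F(−1) = 1/6 − (-1/2) = 2/3.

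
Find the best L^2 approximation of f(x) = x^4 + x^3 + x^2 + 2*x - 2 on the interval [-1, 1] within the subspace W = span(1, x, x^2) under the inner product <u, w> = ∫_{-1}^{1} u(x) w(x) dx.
g(x) = 13*x^2/7 + 13*x/5 - 73/35

The best approximation g ∈ W is the orthogonal projection of f onto W. Writing g = a_0 + a_1 x + a_2 x^2, the coefficients solve the normal equations G · a = b where
  G_{ij} = <φ_i, φ_j> and b_i = <f, φ_i>, with φ_0 = 1, φ_1 = x, φ_2 = x^2.
G =
  [2, 0, 2/3]
  [0, 2/3, 0]
  [2/3, 0, 2/5],
b = (-44/15, 26/15, -68/105).
Solving gives a_0 = -73/35, a_1 = 13/5, a_2 = 13/7, so
  g(x) = 13*x^2/7 + 13*x/5 - 73/35.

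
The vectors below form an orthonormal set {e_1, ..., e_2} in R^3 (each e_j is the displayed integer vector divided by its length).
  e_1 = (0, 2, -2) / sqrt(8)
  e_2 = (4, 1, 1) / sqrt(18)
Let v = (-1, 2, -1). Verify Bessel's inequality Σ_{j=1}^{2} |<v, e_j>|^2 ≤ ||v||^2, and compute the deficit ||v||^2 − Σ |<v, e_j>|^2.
Σ |<v, e_j>|^2 = 5; ||v||^2 = 6; deficit = 1

Write each e_j = u_j / sqrt(<u_j, u_j>) where u_j is the displayed integer vector. Then <v, e_j> = <v, u_j> / sqrt(<u_j, u_j>), so |<v, e_j>|^2 = <v, u_j>^2 / <u_j, u_j>.
Coefficients: <v, e_1> = 6/sqrt(8), <v, e_2> = -3/sqrt(18).
Square and sum: Σ |<v, e_j>|^2 = 5.
Compute ||v||^2 = v·v = 6.
Deficit = 6 − 5 = 1 ≥ 0, confirming Bessel's inequality. (The deficit equals ||v − Σ <v,e_j> e_j||^2, the squared distance from v to span{e_j}.)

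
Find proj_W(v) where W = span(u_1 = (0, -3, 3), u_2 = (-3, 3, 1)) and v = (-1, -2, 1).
proj_W(v) = (-3/17, -47/34, 55/34)

Set up U = [u_1 | ... | u_2] ∈ R^(3×2). The projector onto W = col(U) is P = U (U^T U)^(-1) U^T.
Compute U^T U =
  [18, -6]
  [-6, 19],
and U^T v = (9, -2).
Solve U^T U · c = U^T v for the coefficients: c = (53/102, 1/17). The projection is proj_W(v) = U c.
Check: (v - proj_W(v)) · u_1 = 0  (should be 0).
Check: (v - proj_W(v)) · u_2 = 0  (should be 0).
Result: proj_W(v) = (-3/17, -47/34, 55/34).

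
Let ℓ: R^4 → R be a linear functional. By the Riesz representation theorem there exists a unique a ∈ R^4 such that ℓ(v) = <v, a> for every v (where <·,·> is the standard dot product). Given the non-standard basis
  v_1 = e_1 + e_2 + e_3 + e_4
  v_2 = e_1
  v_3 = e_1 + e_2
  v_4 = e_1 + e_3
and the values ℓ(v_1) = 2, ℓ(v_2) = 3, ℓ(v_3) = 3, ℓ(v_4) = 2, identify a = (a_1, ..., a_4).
a = (3, 0, -1, 0)

Write a = (a_1, ..., a_4) in the standard basis. For each basis vector v_i, ℓ(v_i) = <v_i, a> is a linear equation in the a_j's. Collect the n equations into a matrix system V a = ℓ, where row i of V is v_i (expressed in the standard basis). Since V is invertible (lower-triangular with 1s on the diagonal, up to permutation), solve by back-substitution:
  V =
[[1, 1, 1, 1],
 [1, 0, 0, 0],
 [1, 1, 0, 0],
 [1, 0, 1, 0]]
  V a = (2, 3, 3, 2)
Solving gives a = (3, 0, -1, 0).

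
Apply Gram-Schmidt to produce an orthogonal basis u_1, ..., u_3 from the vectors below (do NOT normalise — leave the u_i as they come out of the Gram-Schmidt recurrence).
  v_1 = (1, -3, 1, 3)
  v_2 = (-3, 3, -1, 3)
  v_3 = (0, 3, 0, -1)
Orthogonal basis:
  u_1 = (1, -3, 1, 3)
  u_2 = (-14/5, 12/5, -4/5, 18/5)
  u_3 = (33/34, 15/17, 12/17, 11/34)

Apply the Gram-Schmidt recurrence
  u_1 = v_1
  u_i = v_i − Σ_{j<i} ((v_i · u_j) / (u_j · u_j)) · u_j.

Step by step this gives:
  u_1 = (1, -3, 1, 3)
  u_2 = (-14/5, 12/5, -4/5, 18/5)
  u_3 = (33/34, 15/17, 12/17, 11/34)

Orthogonality check:
  u_2 · u_1 = 0 (should be 0)
  u_3 · u_1 = 0 (should be 0)
  u_3 · u_2 = 0 (should be 0)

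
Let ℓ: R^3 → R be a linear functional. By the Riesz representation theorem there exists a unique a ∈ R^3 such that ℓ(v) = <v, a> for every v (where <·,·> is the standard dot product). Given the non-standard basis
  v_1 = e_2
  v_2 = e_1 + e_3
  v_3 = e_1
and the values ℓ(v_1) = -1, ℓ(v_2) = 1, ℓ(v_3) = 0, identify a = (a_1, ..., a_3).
a = (0, -1, 1)

Write a = (a_1, ..., a_3) in the standard basis. For each basis vector v_i, ℓ(v_i) = <v_i, a> is a linear equation in the a_j's. Collect the n equations into a matrix system V a = ℓ, where row i of V is v_i (expressed in the standard basis). Since V is invertible (lower-triangular with 1s on the diagonal, up to permutation), solve by back-substitution:
  V =
[[0, 1, 0],
 [1, 0, 1],
 [1, 0, 0]]
  V a = (-1, 1, 0)
Solving gives a = (0, -1, 1).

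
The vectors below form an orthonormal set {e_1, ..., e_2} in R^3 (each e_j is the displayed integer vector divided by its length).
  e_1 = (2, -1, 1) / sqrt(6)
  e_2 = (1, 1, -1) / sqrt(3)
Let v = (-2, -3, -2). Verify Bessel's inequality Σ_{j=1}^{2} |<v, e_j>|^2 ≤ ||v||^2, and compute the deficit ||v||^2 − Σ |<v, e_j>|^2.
Σ |<v, e_j>|^2 = 9/2; ||v||^2 = 17; deficit = 25/2

Write each e_j = u_j / sqrt(<u_j, u_j>) where u_j is the displayed integer vector. Then <v, e_j> = <v, u_j> / sqrt(<u_j, u_j>), so |<v, e_j>|^2 = <v, u_j>^2 / <u_j, u_j>.
Coefficients: <v, e_1> = -3/sqrt(6), <v, e_2> = -3/sqrt(3).
Square and sum: Σ |<v, e_j>|^2 = 9/2.
Compute ||v||^2 = v·v = 17.
Deficit = 17 − 9/2 = 25/2 ≥ 0, confirming Bessel's inequality. (The deficit equals ||v − Σ <v,e_j> e_j||^2, the squared distance from v to span{e_j}.)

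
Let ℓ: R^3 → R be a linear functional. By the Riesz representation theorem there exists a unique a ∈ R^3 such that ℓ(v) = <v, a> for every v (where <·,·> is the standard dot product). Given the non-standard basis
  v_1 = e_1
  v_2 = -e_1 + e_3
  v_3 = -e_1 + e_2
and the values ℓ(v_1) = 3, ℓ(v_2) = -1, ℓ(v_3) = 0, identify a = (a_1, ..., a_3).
a = (3, 3, 2)

Write a = (a_1, ..., a_3) in the standard basis. For each basis vector v_i, ℓ(v_i) = <v_i, a> is a linear equation in the a_j's. Collect the n equations into a matrix system V a = ℓ, where row i of V is v_i (expressed in the standard basis). Since V is invertible (lower-triangular with 1s on the diagonal, up to permutation), solve by back-substitution:
  V =
[[1, 0, 0],
 [-1, 0, 1],
 [-1, 1, 0]]
  V a = (3, -1, 0)
Solving gives a = (3, 3, 2).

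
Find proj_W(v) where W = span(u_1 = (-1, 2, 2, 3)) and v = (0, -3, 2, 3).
proj_W(v) = (-7/18, 7/9, 7/9, 7/6)

Set up U = [u_1 | ... | u_1] ∈ R^(4×1). The projector onto W = col(U) is P = U (U^T U)^(-1) U^T.
Compute U^T U =
  [18],
and U^T v = (7).
Solve U^T U · c = U^T v for the coefficients: c = (7/18). The projection is proj_W(v) = U c.
Check: (v - proj_W(v)) · u_1 = 0  (should be 0).
Result: proj_W(v) = (-7/18, 7/9, 7/9, 7/6).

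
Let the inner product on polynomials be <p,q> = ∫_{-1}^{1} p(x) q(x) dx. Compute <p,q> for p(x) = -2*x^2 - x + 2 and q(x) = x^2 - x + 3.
<p,q> = 46/5

Expand the product: p(x)·q(x) = -2*x^4 + x^3 - 3*x^2 - 5*x + 6.
∫_{-1}^{1} of each monomial x^k gives [2/(k+1) if k even, 0 if k odd]. Integrating term-by-term (or equivalently evaluating the antiderivative F(x) = -2*x^5/5 + x^4/4 - x^3 - 5*x^2/2 + 6*x at the endpoints):
  F(1) − F(−1) = 47/20 − (-137/20) = 46/5.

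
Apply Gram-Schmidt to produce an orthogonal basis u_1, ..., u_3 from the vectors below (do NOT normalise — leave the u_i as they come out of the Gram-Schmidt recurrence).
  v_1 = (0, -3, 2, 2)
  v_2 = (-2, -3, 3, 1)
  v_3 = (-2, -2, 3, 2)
Orthogonal basis:
  u_1 = (0, -3, 2, 2)
  u_2 = (-2, 0, 1, -1)
  u_3 = (-1/3, 14/17, 29/102, 97/102)

Apply the Gram-Schmidt recurrence
  u_1 = v_1
  u_i = v_i − Σ_{j<i} ((v_i · u_j) / (u_j · u_j)) · u_j.

Step by step this gives:
  u_1 = (0, -3, 2, 2)
  u_2 = (-2, 0, 1, -1)
  u_3 = (-1/3, 14/17, 29/102, 97/102)

Orthogonality check:
  u_2 · u_1 = 0 (should be 0)
  u_3 · u_1 = 0 (should be 0)
  u_3 · u_2 = 0 (should be 0)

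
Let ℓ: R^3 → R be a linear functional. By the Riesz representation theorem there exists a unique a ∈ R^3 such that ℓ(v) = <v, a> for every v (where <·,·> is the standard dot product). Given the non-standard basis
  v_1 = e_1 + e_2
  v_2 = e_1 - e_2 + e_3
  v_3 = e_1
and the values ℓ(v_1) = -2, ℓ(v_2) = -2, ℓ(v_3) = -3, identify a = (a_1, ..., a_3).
a = (-3, 1, 2)

Write a = (a_1, ..., a_3) in the standard basis. For each basis vector v_i, ℓ(v_i) = <v_i, a> is a linear equation in the a_j's. Collect the n equations into a matrix system V a = ℓ, where row i of V is v_i (expressed in the standard basis). Since V is invertible (lower-triangular with 1s on the diagonal, up to permutation), solve by back-substitution:
  V =
[[1, 1, 0],
 [1, -1, 1],
 [1, 0, 0]]
  V a = (-2, -2, -3)
Solving gives a = (-3, 1, 2).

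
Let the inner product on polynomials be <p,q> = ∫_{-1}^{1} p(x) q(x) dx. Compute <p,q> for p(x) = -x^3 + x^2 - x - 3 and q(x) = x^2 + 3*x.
<p,q> = -24/5

Expand the product: p(x)·q(x) = -x^5 - 2*x^4 + 2*x^3 - 6*x^2 - 9*x.
∫_{-1}^{1} of each monomial x^k gives [2/(k+1) if k even, 0 if k odd]. Integrating term-by-term (or equivalently evaluating the antiderivative F(x) = -x^6/6 - 2*x^5/5 + x^4/2 - 2*x^3 - 9*x^2/2 at the endpoints):
  F(1) − F(−1) = -197/30 − (-53/30) = -24/5.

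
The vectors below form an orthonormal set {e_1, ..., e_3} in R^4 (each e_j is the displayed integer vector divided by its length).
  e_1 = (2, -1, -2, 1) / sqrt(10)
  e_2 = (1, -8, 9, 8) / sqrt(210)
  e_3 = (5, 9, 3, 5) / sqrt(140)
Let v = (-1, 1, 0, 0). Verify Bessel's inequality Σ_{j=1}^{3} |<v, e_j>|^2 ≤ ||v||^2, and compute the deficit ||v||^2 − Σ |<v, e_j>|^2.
Σ |<v, e_j>|^2 = 7/5; ||v||^2 = 2; deficit = 3/5

Write each e_j = u_j / sqrt(<u_j, u_j>) where u_j is the displayed integer vector. Then <v, e_j> = <v, u_j> / sqrt(<u_j, u_j>), so |<v, e_j>|^2 = <v, u_j>^2 / <u_j, u_j>.
Coefficients: <v, e_1> = -3/sqrt(10), <v, e_2> = -9/sqrt(210), <v, e_3> = 4/sqrt(140).
Square and sum: Σ |<v, e_j>|^2 = 7/5.
Compute ||v||^2 = v·v = 2.
Deficit = 2 − 7/5 = 3/5 ≥ 0, confirming Bessel's inequality. (The deficit equals ||v − Σ <v,e_j> e_j||^2, the squared distance from v to span{e_j}.)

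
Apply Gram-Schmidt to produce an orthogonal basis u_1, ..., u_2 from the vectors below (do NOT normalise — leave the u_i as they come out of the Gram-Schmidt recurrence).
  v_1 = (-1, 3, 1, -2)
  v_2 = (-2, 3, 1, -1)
Orthogonal basis:
  u_1 = (-1, 3, 1, -2)
  u_2 = (-16/15, 1/5, 1/15, 13/15)

Apply the Gram-Schmidt recurrence
  u_1 = v_1
  u_i = v_i − Σ_{j<i} ((v_i · u_j) / (u_j · u_j)) · u_j.

Step by step this gives:
  u_1 = (-1, 3, 1, -2)
  u_2 = (-16/15, 1/5, 1/15, 13/15)

Orthogonality check:
  u_2 · u_1 = 0 (should be 0)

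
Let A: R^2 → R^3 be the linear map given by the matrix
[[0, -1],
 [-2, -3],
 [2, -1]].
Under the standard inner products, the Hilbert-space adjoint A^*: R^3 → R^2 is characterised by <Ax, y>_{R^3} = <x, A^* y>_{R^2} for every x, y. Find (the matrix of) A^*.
A^* = A^T =
[[0, -2, 2],
 [-1, -3, -1]]

For real matrices with standard dot products, the defining identity <Ax, y> = <x, A^* y> gives (Ax)^T y = x^T (A^*) y, i.e. x^T A^T y = x^T (A^*) y. Since this holds for all x, y, we must have A^* = A^T. Therefore
A^* =
[[0, -2, 2],
 [-1, -3, -1]].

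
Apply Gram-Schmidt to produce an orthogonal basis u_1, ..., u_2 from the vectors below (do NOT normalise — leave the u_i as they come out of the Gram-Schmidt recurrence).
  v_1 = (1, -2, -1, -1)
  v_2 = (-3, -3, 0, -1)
Orthogonal basis:
  u_1 = (1, -2, -1, -1)
  u_2 = (-25/7, -13/7, 4/7, -3/7)

Apply the Gram-Schmidt recurrence
  u_1 = v_1
  u_i = v_i − Σ_{j<i} ((v_i · u_j) / (u_j · u_j)) · u_j.

Step by step this gives:
  u_1 = (1, -2, -1, -1)
  u_2 = (-25/7, -13/7, 4/7, -3/7)

Orthogonality check:
  u_2 · u_1 = 0 (should be 0)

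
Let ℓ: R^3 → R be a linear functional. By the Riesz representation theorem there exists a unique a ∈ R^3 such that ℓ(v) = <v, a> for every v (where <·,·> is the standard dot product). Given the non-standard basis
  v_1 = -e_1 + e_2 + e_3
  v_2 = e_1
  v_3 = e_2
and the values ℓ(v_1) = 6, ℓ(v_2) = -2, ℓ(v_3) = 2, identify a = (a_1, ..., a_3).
a = (-2, 2, 2)

Write a = (a_1, ..., a_3) in the standard basis. For each basis vector v_i, ℓ(v_i) = <v_i, a> is a linear equation in the a_j's. Collect the n equations into a matrix system V a = ℓ, where row i of V is v_i (expressed in the standard basis). Since V is invertible (lower-triangular with 1s on the diagonal, up to permutation), solve by back-substitution:
  V =
[[-1, 1, 1],
 [1, 0, 0],
 [0, 1, 0]]
  V a = (6, -2, 2)
Solving gives a = (-2, 2, 2).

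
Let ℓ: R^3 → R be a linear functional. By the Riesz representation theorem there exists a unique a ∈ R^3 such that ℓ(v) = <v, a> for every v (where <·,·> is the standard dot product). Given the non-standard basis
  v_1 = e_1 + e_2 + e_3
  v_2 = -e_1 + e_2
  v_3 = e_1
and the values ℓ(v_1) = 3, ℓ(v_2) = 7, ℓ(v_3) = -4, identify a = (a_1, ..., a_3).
a = (-4, 3, 4)

Write a = (a_1, ..., a_3) in the standard basis. For each basis vector v_i, ℓ(v_i) = <v_i, a> is a linear equation in the a_j's. Collect the n equations into a matrix system V a = ℓ, where row i of V is v_i (expressed in the standard basis). Since V is invertible (lower-triangular with 1s on the diagonal, up to permutation), solve by back-substitution:
  V =
[[1, 1, 1],
 [-1, 1, 0],
 [1, 0, 0]]
  V a = (3, 7, -4)
Solving gives a = (-4, 3, 4).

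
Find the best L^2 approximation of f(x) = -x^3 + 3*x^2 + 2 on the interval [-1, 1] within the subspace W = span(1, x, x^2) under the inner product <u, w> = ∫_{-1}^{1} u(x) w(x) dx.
g(x) = 3*x^2 - 3*x/5 + 2

The best approximation g ∈ W is the orthogonal projection of f onto W. Writing g = a_0 + a_1 x + a_2 x^2, the coefficients solve the normal equations G · a = b where
  G_{ij} = <φ_i, φ_j> and b_i = <f, φ_i>, with φ_0 = 1, φ_1 = x, φ_2 = x^2.
G =
  [2, 0, 2/3]
  [0, 2/3, 0]
  [2/3, 0, 2/5],
b = (6, -2/5, 38/15).
Solving gives a_0 = 2, a_1 = -3/5, a_2 = 3, so
  g(x) = 3*x^2 - 3*x/5 + 2.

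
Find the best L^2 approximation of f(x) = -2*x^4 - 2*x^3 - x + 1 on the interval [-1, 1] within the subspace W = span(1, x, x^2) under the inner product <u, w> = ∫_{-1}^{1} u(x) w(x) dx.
g(x) = -12*x^2/7 - 11*x/5 + 41/35

The best approximation g ∈ W is the orthogonal projection of f onto W. Writing g = a_0 + a_1 x + a_2 x^2, the coefficients solve the normal equations G · a = b where
  G_{ij} = <φ_i, φ_j> and b_i = <f, φ_i>, with φ_0 = 1, φ_1 = x, φ_2 = x^2.
G =
  [2, 0, 2/3]
  [0, 2/3, 0]
  [2/3, 0, 2/5],
b = (6/5, -22/15, 2/21).
Solving gives a_0 = 41/35, a_1 = -11/5, a_2 = -12/7, so
  g(x) = -12*x^2/7 - 11*x/5 + 41/35.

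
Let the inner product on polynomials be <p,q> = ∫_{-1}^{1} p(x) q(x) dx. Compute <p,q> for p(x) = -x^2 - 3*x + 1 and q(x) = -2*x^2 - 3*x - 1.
<p,q> = 62/15

Expand the product: p(x)·q(x) = 2*x^4 + 9*x^3 + 8*x^2 - 1.
∫_{-1}^{1} of each monomial x^k gives [2/(k+1) if k even, 0 if k odd]. Integrating term-by-term (or equivalently evaluating the antiderivative F(x) = 2*x^5/5 + 9*x^4/4 + 8*x^3/3 - x at the endpoints):
  F(1) − F(−1) = 259/60 − (11/60) = 62/15.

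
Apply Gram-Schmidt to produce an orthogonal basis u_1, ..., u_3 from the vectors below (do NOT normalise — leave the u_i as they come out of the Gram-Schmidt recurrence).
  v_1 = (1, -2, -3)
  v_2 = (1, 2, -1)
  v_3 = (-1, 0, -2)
Orthogonal basis:
  u_1 = (1, -2, -3)
  u_2 = (1, 2, -1)
  u_3 = (-32/21, 8/21, -16/21)

Apply the Gram-Schmidt recurrence
  u_1 = v_1
  u_i = v_i − Σ_{j<i} ((v_i · u_j) / (u_j · u_j)) · u_j.

Step by step this gives:
  u_1 = (1, -2, -3)
  u_2 = (1, 2, -1)
  u_3 = (-32/21, 8/21, -16/21)

Orthogonality check:
  u_2 · u_1 = 0 (should be 0)
  u_3 · u_1 = 0 (should be 0)
  u_3 · u_2 = 0 (should be 0)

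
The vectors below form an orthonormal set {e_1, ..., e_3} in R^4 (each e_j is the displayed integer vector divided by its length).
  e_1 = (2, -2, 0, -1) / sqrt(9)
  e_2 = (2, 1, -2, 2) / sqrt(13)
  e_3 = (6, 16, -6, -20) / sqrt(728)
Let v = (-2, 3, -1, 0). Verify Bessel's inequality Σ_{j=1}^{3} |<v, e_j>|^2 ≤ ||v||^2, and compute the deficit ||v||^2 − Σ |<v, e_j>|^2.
Σ |<v, e_j>|^2 = 245/18; ||v||^2 = 14; deficit = 7/18

Write each e_j = u_j / sqrt(<u_j, u_j>) where u_j is the displayed integer vector. Then <v, e_j> = <v, u_j> / sqrt(<u_j, u_j>), so |<v, e_j>|^2 = <v, u_j>^2 / <u_j, u_j>.
Coefficients: <v, e_1> = -10/sqrt(9), <v, e_2> = 1/sqrt(13), <v, e_3> = 42/sqrt(728).
Square and sum: Σ |<v, e_j>|^2 = 245/18.
Compute ||v||^2 = v·v = 14.
Deficit = 14 − 245/18 = 7/18 ≥ 0, confirming Bessel's inequality. (The deficit equals ||v − Σ <v,e_j> e_j||^2, the squared distance from v to span{e_j}.)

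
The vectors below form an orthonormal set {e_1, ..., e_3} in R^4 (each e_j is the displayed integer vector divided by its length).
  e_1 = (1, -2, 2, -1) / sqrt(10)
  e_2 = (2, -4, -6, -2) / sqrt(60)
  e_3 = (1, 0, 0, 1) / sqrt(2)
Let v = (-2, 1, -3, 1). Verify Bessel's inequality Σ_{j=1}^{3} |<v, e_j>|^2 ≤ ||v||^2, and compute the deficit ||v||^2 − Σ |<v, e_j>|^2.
Σ |<v, e_j>|^2 = 41/3; ||v||^2 = 15; deficit = 4/3

Write each e_j = u_j / sqrt(<u_j, u_j>) where u_j is the displayed integer vector. Then <v, e_j> = <v, u_j> / sqrt(<u_j, u_j>), so |<v, e_j>|^2 = <v, u_j>^2 / <u_j, u_j>.
Coefficients: <v, e_1> = -11/sqrt(10), <v, e_2> = 8/sqrt(60), <v, e_3> = -1/sqrt(2).
Square and sum: Σ |<v, e_j>|^2 = 41/3.
Compute ||v||^2 = v·v = 15.
Deficit = 15 − 41/3 = 4/3 ≥ 0, confirming Bessel's inequality. (The deficit equals ||v − Σ <v,e_j> e_j||^2, the squared distance from v to span{e_j}.)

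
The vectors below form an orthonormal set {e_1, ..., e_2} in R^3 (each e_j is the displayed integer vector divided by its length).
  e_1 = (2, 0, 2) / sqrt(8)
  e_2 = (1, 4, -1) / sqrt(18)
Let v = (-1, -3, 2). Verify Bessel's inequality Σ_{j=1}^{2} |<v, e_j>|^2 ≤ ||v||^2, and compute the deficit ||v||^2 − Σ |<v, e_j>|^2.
Σ |<v, e_j>|^2 = 13; ||v||^2 = 14; deficit = 1

Write each e_j = u_j / sqrt(<u_j, u_j>) where u_j is the displayed integer vector. Then <v, e_j> = <v, u_j> / sqrt(<u_j, u_j>), so |<v, e_j>|^2 = <v, u_j>^2 / <u_j, u_j>.
Coefficients: <v, e_1> = 2/sqrt(8), <v, e_2> = -15/sqrt(18).
Square and sum: Σ |<v, e_j>|^2 = 13.
Compute ||v||^2 = v·v = 14.
Deficit = 14 − 13 = 1 ≥ 0, confirming Bessel's inequality. (The deficit equals ||v − Σ <v,e_j> e_j||^2, the squared distance from v to span{e_j}.)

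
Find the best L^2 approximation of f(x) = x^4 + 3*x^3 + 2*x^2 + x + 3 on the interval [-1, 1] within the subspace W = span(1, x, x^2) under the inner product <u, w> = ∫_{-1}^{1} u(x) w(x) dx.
g(x) = 20*x^2/7 + 14*x/5 + 102/35

The best approximation g ∈ W is the orthogonal projection of f onto W. Writing g = a_0 + a_1 x + a_2 x^2, the coefficients solve the normal equations G · a = b where
  G_{ij} = <φ_i, φ_j> and b_i = <f, φ_i>, with φ_0 = 1, φ_1 = x, φ_2 = x^2.
G =
  [2, 0, 2/3]
  [0, 2/3, 0]
  [2/3, 0, 2/5],
b = (116/15, 28/15, 108/35).
Solving gives a_0 = 102/35, a_1 = 14/5, a_2 = 20/7, so
  g(x) = 20*x^2/7 + 14*x/5 + 102/35.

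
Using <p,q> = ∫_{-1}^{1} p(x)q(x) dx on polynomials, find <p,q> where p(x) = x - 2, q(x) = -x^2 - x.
<p,q> = 2/3

Expand the product: p(x)·q(x) = -x^3 + x^2 + 2*x.
∫_{-1}^{1} of each monomial x^k gives [2/(k+1) if k even, 0 if k odd]. Integrating term-by-term (or equivalently evaluating the antiderivative F(x) = -x^4/4 + x^3/3 + x^2 at the endpoints):
  F(1) − F(−1) = 13/12 − (5/12) = 2/3.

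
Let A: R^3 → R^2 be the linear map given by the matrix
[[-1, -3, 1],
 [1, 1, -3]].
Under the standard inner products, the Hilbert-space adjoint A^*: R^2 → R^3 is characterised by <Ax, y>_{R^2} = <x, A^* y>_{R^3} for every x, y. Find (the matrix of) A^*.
A^* = A^T =
[[-1, 1],
 [-3, 1],
 [1, -3]]

For real matrices with standard dot products, the defining identity <Ax, y> = <x, A^* y> gives (Ax)^T y = x^T (A^*) y, i.e. x^T A^T y = x^T (A^*) y. Since this holds for all x, y, we must have A^* = A^T. Therefore
A^* =
[[-1, 1],
 [-3, 1],
 [1, -3]].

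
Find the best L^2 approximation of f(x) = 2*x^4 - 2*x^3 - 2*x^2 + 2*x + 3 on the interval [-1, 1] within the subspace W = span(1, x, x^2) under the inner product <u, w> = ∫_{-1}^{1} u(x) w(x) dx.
g(x) = -2*x^2/7 + 4*x/5 + 99/35

The best approximation g ∈ W is the orthogonal projection of f onto W. Writing g = a_0 + a_1 x + a_2 x^2, the coefficients solve the normal equations G · a = b where
  G_{ij} = <φ_i, φ_j> and b_i = <f, φ_i>, with φ_0 = 1, φ_1 = x, φ_2 = x^2.
G =
  [2, 0, 2/3]
  [0, 2/3, 0]
  [2/3, 0, 2/5],
b = (82/15, 8/15, 62/35).
Solving gives a_0 = 99/35, a_1 = 4/5, a_2 = -2/7, so
  g(x) = -2*x^2/7 + 4*x/5 + 99/35.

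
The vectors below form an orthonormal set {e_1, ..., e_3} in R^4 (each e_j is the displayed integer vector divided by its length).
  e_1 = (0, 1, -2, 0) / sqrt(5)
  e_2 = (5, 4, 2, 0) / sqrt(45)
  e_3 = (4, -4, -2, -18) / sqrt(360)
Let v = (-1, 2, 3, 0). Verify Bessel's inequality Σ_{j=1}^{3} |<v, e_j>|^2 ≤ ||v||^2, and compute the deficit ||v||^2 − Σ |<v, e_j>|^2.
Σ |<v, e_j>|^2 = 59/10; ||v||^2 = 14; deficit = 81/10

Write each e_j = u_j / sqrt(<u_j, u_j>) where u_j is the displayed integer vector. Then <v, e_j> = <v, u_j> / sqrt(<u_j, u_j>), so |<v, e_j>|^2 = <v, u_j>^2 / <u_j, u_j>.
Coefficients: <v, e_1> = -4/sqrt(5), <v, e_2> = 9/sqrt(45), <v, e_3> = -18/sqrt(360).
Square and sum: Σ |<v, e_j>|^2 = 59/10.
Compute ||v||^2 = v·v = 14.
Deficit = 14 − 59/10 = 81/10 ≥ 0, confirming Bessel's inequality. (The deficit equals ||v − Σ <v,e_j> e_j||^2, the squared distance from v to span{e_j}.)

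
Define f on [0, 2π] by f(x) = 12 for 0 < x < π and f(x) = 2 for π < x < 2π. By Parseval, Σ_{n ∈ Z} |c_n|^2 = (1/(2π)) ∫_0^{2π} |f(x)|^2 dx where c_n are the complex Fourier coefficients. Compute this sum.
Σ |c_n|^2 = 74

Parseval equates the L^2 energy of f (normalised by 1/(2π)) with the ℓ^2 sum of its Fourier coefficients: (1/(2π)) ∫_0^{2π} |f|^2 = Σ |c_n|^2.
Compute the left side: (1/(2π)) [∫_0^π 12^2 dx + ∫_π^{2π} 2^2 dx] = (1/(2π)) · (144π + 4π) = (144 + 4)/2 = 74.
So Σ_{n ∈ Z} |c_n|^2 = 74.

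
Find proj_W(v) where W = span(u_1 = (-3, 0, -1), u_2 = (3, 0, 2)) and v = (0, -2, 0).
proj_W(v) = (0, 0, 0)

Set up U = [u_1 | ... | u_2] ∈ R^(3×2). The projector onto W = col(U) is P = U (U^T U)^(-1) U^T.
Compute U^T U =
  [10, -11]
  [-11, 13],
and U^T v = (0, 0).
Solve U^T U · c = U^T v for the coefficients: c = (0, 0). The projection is proj_W(v) = U c.
Check: (v - proj_W(v)) · u_1 = 0  (should be 0).
Check: (v - proj_W(v)) · u_2 = 0  (should be 0).
Result: proj_W(v) = (0, 0, 0).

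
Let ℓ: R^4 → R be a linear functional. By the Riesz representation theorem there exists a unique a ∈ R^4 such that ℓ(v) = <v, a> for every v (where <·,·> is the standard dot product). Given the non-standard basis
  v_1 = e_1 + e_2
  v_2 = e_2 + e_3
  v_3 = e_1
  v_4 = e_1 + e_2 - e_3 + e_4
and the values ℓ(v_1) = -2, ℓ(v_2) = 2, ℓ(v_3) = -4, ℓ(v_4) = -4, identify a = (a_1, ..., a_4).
a = (-4, 2, 0, -2)

Write a = (a_1, ..., a_4) in the standard basis. For each basis vector v_i, ℓ(v_i) = <v_i, a> is a linear equation in the a_j's. Collect the n equations into a matrix system V a = ℓ, where row i of V is v_i (expressed in the standard basis). Since V is invertible (lower-triangular with 1s on the diagonal, up to permutation), solve by back-substitution:
  V =
[[1, 1, 0, 0],
 [0, 1, 1, 0],
 [1, 0, 0, 0],
 [1, 1, -1, 1]]
  V a = (-2, 2, -4, -4)
Solving gives a = (-4, 2, 0, -2).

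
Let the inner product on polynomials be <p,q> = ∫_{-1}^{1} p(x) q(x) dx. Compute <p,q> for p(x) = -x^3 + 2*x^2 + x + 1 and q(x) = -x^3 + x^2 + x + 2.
<p,q> = 58/7

Expand the product: p(x)·q(x) = x^6 - 3*x^5 + 6*x^2 + 3*x + 2.
∫_{-1}^{1} of each monomial x^k gives [2/(k+1) if k even, 0 if k odd]. Integrating term-by-term (or equivalently evaluating the antiderivative F(x) = x^7/7 - x^6/2 + 2*x^3 + 3*x^2/2 + 2*x at the endpoints):
  F(1) − F(−1) = 36/7 − (-22/7) = 58/7.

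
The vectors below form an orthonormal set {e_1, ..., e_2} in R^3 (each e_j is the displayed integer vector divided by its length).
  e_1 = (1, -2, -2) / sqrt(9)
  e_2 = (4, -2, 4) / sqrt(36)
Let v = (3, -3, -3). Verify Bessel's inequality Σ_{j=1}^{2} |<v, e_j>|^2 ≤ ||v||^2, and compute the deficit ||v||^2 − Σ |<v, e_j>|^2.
Σ |<v, e_j>|^2 = 26; ||v||^2 = 27; deficit = 1

Write each e_j = u_j / sqrt(<u_j, u_j>) where u_j is the displayed integer vector. Then <v, e_j> = <v, u_j> / sqrt(<u_j, u_j>), so |<v, e_j>|^2 = <v, u_j>^2 / <u_j, u_j>.
Coefficients: <v, e_1> = 15/sqrt(9), <v, e_2> = 6/sqrt(36).
Square and sum: Σ |<v, e_j>|^2 = 26.
Compute ||v||^2 = v·v = 27.
Deficit = 27 − 26 = 1 ≥ 0, confirming Bessel's inequality. (The deficit equals ||v − Σ <v,e_j> e_j||^2, the squared distance from v to span{e_j}.)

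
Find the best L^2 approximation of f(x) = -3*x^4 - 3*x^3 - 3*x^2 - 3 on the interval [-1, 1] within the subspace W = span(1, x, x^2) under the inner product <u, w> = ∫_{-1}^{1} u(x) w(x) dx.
g(x) = -39*x^2/7 - 9*x/5 - 96/35

The best approximation g ∈ W is the orthogonal projection of f onto W. Writing g = a_0 + a_1 x + a_2 x^2, the coefficients solve the normal equations G · a = b where
  G_{ij} = <φ_i, φ_j> and b_i = <f, φ_i>, with φ_0 = 1, φ_1 = x, φ_2 = x^2.
G =
  [2, 0, 2/3]
  [0, 2/3, 0]
  [2/3, 0, 2/5],
b = (-46/5, -6/5, -142/35).
Solving gives a_0 = -96/35, a_1 = -9/5, a_2 = -39/7, so
  g(x) = -39*x^2/7 - 9*x/5 - 96/35.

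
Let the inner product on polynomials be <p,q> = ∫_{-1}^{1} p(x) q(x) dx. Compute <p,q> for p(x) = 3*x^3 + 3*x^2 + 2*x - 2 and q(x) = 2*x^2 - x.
<p,q> = -14/5

Expand the product: p(x)·q(x) = 6*x^5 + 3*x^4 + x^3 - 6*x^2 + 2*x.
∫_{-1}^{1} of each monomial x^k gives [2/(k+1) if k even, 0 if k odd]. Integrating term-by-term (or equivalently evaluating the antiderivative F(x) = x^6 + 3*x^5/5 + x^4/4 - 2*x^3 + x^2 at the endpoints):
  F(1) − F(−1) = 17/20 − (73/20) = -14/5.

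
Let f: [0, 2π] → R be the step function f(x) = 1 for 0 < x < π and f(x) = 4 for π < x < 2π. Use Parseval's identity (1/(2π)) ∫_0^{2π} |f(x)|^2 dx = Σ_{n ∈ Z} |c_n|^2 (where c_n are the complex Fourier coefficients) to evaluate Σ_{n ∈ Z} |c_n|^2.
Σ |c_n|^2 = 17/2

Parseval equates the L^2 energy of f (normalised by 1/(2π)) with the ℓ^2 sum of its Fourier coefficients: (1/(2π)) ∫_0^{2π} |f|^2 = Σ |c_n|^2.
Compute the left side: (1/(2π)) [∫_0^π 1^2 dx + ∫_π^{2π} 4^2 dx] = (1/(2π)) · (1π + 16π) = (1 + 16)/2 = 17/2.
So Σ_{n ∈ Z} |c_n|^2 = 17/2.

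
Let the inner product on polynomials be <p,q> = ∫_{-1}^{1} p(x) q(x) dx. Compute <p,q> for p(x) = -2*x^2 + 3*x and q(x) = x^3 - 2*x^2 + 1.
<p,q> = 22/15

Expand the product: p(x)·q(x) = -2*x^5 + 7*x^4 - 6*x^3 - 2*x^2 + 3*x.
∫_{-1}^{1} of each monomial x^k gives [2/(k+1) if k even, 0 if k odd]. Integrating term-by-term (or equivalently evaluating the antiderivative F(x) = -x^6/3 + 7*x^5/5 - 3*x^4/2 - 2*x^3/3 + 3*x^2/2 at the endpoints):
  F(1) − F(−1) = 2/5 − (-16/15) = 22/15.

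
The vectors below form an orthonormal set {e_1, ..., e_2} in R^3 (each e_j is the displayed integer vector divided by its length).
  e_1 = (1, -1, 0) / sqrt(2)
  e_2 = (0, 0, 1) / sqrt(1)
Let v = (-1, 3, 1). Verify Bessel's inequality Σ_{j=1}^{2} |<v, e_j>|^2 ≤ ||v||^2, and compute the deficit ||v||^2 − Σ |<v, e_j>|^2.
Σ |<v, e_j>|^2 = 9; ||v||^2 = 11; deficit = 2

Write each e_j = u_j / sqrt(<u_j, u_j>) where u_j is the displayed integer vector. Then <v, e_j> = <v, u_j> / sqrt(<u_j, u_j>), so |<v, e_j>|^2 = <v, u_j>^2 / <u_j, u_j>.
Coefficients: <v, e_1> = -4/sqrt(2), <v, e_2> = 1/sqrt(1).
Square and sum: Σ |<v, e_j>|^2 = 9.
Compute ||v||^2 = v·v = 11.
Deficit = 11 − 9 = 2 ≥ 0, confirming Bessel's inequality. (The deficit equals ||v − Σ <v,e_j> e_j||^2, the squared distance from v to span{e_j}.)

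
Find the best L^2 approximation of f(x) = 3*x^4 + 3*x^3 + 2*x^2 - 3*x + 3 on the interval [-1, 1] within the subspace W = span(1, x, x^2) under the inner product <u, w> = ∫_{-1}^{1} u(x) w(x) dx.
g(x) = 32*x^2/7 - 6*x/5 + 96/35

The best approximation g ∈ W is the orthogonal projection of f onto W. Writing g = a_0 + a_1 x + a_2 x^2, the coefficients solve the normal equations G · a = b where
  G_{ij} = <φ_i, φ_j> and b_i = <f, φ_i>, with φ_0 = 1, φ_1 = x, φ_2 = x^2.
G =
  [2, 0, 2/3]
  [0, 2/3, 0]
  [2/3, 0, 2/5],
b = (128/15, -4/5, 128/35).
Solving gives a_0 = 96/35, a_1 = -6/5, a_2 = 32/7, so
  g(x) = 32*x^2/7 - 6*x/5 + 96/35.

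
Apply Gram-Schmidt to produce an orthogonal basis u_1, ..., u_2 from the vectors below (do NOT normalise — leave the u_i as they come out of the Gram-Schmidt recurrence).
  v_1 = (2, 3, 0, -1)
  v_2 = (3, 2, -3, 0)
Orthogonal basis:
  u_1 = (2, 3, 0, -1)
  u_2 = (9/7, -4/7, -3, 6/7)

Apply the Gram-Schmidt recurrence
  u_1 = v_1
  u_i = v_i − Σ_{j<i} ((v_i · u_j) / (u_j · u_j)) · u_j.

Step by step this gives:
  u_1 = (2, 3, 0, -1)
  u_2 = (9/7, -4/7, -3, 6/7)

Orthogonality check:
  u_2 · u_1 = 0 (should be 0)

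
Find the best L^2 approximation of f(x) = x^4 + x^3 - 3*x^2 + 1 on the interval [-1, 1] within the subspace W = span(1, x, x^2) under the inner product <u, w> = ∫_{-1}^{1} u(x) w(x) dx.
g(x) = -15*x^2/7 + 3*x/5 + 32/35

The best approximation g ∈ W is the orthogonal projection of f onto W. Writing g = a_0 + a_1 x + a_2 x^2, the coefficients solve the normal equations G · a = b where
  G_{ij} = <φ_i, φ_j> and b_i = <f, φ_i>, with φ_0 = 1, φ_1 = x, φ_2 = x^2.
G =
  [2, 0, 2/3]
  [0, 2/3, 0]
  [2/3, 0, 2/5],
b = (2/5, 2/5, -26/105).
Solving gives a_0 = 32/35, a_1 = 3/5, a_2 = -15/7, so
  g(x) = -15*x^2/7 + 3*x/5 + 32/35.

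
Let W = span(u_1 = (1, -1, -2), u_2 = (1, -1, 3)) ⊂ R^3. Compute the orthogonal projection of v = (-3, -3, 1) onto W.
proj_W(v) = (0, 0, 1)

Set up U = [u_1 | ... | u_2] ∈ R^(3×2). The projector onto W = col(U) is P = U (U^T U)^(-1) U^T.
Compute U^T U =
  [6, -4]
  [-4, 11],
and U^T v = (-2, 3).
Solve U^T U · c = U^T v for the coefficients: c = (-1/5, 1/5). The projection is proj_W(v) = U c.
Check: (v - proj_W(v)) · u_1 = 0  (should be 0).
Check: (v - proj_W(v)) · u_2 = 0  (should be 0).
Result: proj_W(v) = (0, 0, 1).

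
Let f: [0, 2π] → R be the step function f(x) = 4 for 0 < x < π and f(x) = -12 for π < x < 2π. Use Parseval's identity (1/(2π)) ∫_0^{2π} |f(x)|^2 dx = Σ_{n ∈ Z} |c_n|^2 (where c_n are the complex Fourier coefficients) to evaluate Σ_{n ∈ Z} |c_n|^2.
Σ |c_n|^2 = 80

Parseval equates the L^2 energy of f (normalised by 1/(2π)) with the ℓ^2 sum of its Fourier coefficients: (1/(2π)) ∫_0^{2π} |f|^2 = Σ |c_n|^2.
Compute the left side: (1/(2π)) [∫_0^π 4^2 dx + ∫_π^{2π} (-12)^2 dx] = (1/(2π)) · (16π + 144π) = (16 + 144)/2 = 80.
So Σ_{n ∈ Z} |c_n|^2 = 80.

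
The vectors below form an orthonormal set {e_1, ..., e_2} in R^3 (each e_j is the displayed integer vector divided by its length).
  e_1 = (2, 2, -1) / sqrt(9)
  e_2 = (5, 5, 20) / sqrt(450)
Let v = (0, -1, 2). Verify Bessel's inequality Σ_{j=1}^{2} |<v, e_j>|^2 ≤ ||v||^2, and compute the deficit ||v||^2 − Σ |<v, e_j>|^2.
Σ |<v, e_j>|^2 = 9/2; ||v||^2 = 5; deficit = 1/2

Write each e_j = u_j / sqrt(<u_j, u_j>) where u_j is the displayed integer vector. Then <v, e_j> = <v, u_j> / sqrt(<u_j, u_j>), so |<v, e_j>|^2 = <v, u_j>^2 / <u_j, u_j>.
Coefficients: <v, e_1> = -4/sqrt(9), <v, e_2> = 35/sqrt(450).
Square and sum: Σ |<v, e_j>|^2 = 9/2.
Compute ||v||^2 = v·v = 5.
Deficit = 5 − 9/2 = 1/2 ≥ 0, confirming Bessel's inequality. (The deficit equals ||v − Σ <v,e_j> e_j||^2, the squared distance from v to span{e_j}.)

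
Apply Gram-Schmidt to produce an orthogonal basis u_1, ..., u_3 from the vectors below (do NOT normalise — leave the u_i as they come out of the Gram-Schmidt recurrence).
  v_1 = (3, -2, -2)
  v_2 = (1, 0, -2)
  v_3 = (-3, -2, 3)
Orthogonal basis:
  u_1 = (3, -2, -2)
  u_2 = (-4/17, 14/17, -20/17)
  u_3 = (-14/9, -14/9, -7/9)

Apply the Gram-Schmidt recurrence
  u_1 = v_1
  u_i = v_i − Σ_{j<i} ((v_i · u_j) / (u_j · u_j)) · u_j.

Step by step this gives:
  u_1 = (3, -2, -2)
  u_2 = (-4/17, 14/17, -20/17)
  u_3 = (-14/9, -14/9, -7/9)

Orthogonality check:
  u_2 · u_1 = 0 (should be 0)
  u_3 · u_1 = 0 (should be 0)
  u_3 · u_2 = 0 (should be 0)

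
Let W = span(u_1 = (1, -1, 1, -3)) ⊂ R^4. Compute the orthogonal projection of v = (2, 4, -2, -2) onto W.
proj_W(v) = (1/6, -1/6, 1/6, -1/2)

Set up U = [u_1 | ... | u_1] ∈ R^(4×1). The projector onto W = col(U) is P = U (U^T U)^(-1) U^T.
Compute U^T U =
  [12],
and U^T v = (2).
Solve U^T U · c = U^T v for the coefficients: c = (1/6). The projection is proj_W(v) = U c.
Check: (v - proj_W(v)) · u_1 = 0  (should be 0).
Result: proj_W(v) = (1/6, -1/6, 1/6, -1/2).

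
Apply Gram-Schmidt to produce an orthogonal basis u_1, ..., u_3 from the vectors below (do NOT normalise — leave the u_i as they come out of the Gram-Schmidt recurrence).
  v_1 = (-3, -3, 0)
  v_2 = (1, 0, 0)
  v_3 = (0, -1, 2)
Orthogonal basis:
  u_1 = (-3, -3, 0)
  u_2 = (1/2, -1/2, 0)
  u_3 = (0, 0, 2)

Apply the Gram-Schmidt recurrence
  u_1 = v_1
  u_i = v_i − Σ_{j<i} ((v_i · u_j) / (u_j · u_j)) · u_j.

Step by step this gives:
  u_1 = (-3, -3, 0)
  u_2 = (1/2, -1/2, 0)
  u_3 = (0, 0, 2)

Orthogonality check:
  u_2 · u_1 = 0 (should be 0)
  u_3 · u_1 = 0 (should be 0)
  u_3 · u_2 = 0 (should be 0)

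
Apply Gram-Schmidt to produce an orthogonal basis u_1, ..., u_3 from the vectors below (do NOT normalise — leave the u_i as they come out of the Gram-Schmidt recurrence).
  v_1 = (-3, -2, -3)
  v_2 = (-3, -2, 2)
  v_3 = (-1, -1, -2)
Orthogonal basis:
  u_1 = (-3, -2, -3)
  u_2 = (-45/22, -15/11, 65/22)
  u_3 = (2/13, -3/13, 0)

Apply the Gram-Schmidt recurrence
  u_1 = v_1
  u_i = v_i − Σ_{j<i} ((v_i · u_j) / (u_j · u_j)) · u_j.

Step by step this gives:
  u_1 = (-3, -2, -3)
  u_2 = (-45/22, -15/11, 65/22)
  u_3 = (2/13, -3/13, 0)

Orthogonality check:
  u_2 · u_1 = 0 (should be 0)
  u_3 · u_1 = 0 (should be 0)
  u_3 · u_2 = 0 (should be 0)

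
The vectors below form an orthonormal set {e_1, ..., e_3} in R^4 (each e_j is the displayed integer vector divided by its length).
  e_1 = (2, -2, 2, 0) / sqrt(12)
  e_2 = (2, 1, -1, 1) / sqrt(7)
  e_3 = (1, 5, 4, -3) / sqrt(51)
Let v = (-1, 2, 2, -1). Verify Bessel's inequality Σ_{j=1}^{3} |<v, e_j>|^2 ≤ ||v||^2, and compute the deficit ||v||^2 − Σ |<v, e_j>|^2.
Σ |<v, e_j>|^2 = 1126/119; ||v||^2 = 10; deficit = 64/119

Write each e_j = u_j / sqrt(<u_j, u_j>) where u_j is the displayed integer vector. Then <v, e_j> = <v, u_j> / sqrt(<u_j, u_j>), so |<v, e_j>|^2 = <v, u_j>^2 / <u_j, u_j>.
Coefficients: <v, e_1> = -2/sqrt(12), <v, e_2> = -3/sqrt(7), <v, e_3> = 20/sqrt(51).
Square and sum: Σ |<v, e_j>|^2 = 1126/119.
Compute ||v||^2 = v·v = 10.
Deficit = 10 − 1126/119 = 64/119 ≥ 0, confirming Bessel's inequality. (The deficit equals ||v − Σ <v,e_j> e_j||^2, the squared distance from v to span{e_j}.)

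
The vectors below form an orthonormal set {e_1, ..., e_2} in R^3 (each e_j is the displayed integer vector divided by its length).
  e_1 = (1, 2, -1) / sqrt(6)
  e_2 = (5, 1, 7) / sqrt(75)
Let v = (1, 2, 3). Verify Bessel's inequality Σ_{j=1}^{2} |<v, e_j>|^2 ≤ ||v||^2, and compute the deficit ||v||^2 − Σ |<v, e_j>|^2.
Σ |<v, e_j>|^2 = 278/25; ||v||^2 = 14; deficit = 72/25

Write each e_j = u_j / sqrt(<u_j, u_j>) where u_j is the displayed integer vector. Then <v, e_j> = <v, u_j> / sqrt(<u_j, u_j>), so |<v, e_j>|^2 = <v, u_j>^2 / <u_j, u_j>.
Coefficients: <v, e_1> = 2/sqrt(6), <v, e_2> = 28/sqrt(75).
Square and sum: Σ |<v, e_j>|^2 = 278/25.
Compute ||v||^2 = v·v = 14.
Deficit = 14 − 278/25 = 72/25 ≥ 0, confirming Bessel's inequality. (The deficit equals ||v − Σ <v,e_j> e_j||^2, the squared distance from v to span{e_j}.)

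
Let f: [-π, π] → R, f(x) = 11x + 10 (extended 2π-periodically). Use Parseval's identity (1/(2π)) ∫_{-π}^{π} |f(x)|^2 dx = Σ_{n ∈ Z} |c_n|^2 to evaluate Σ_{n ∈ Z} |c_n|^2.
Σ |c_n|^2 = 121π^2/3 + 100

Expand and integrate term by term over [-π, π]:
  ∫ (11x)^2 dx = 121·(2π^3/3); ∫ 2·11·(10)·x dx = 0 (odd integrand); ∫ 10^2 dx = 100·2π.
So (1/(2π)) ∫_{-π}^{π} (11x + 10)^2 dx = 121π^2/3 + 100 = 121π^2/3 + 100.
Parseval ⇒ Σ |c_n|^2 = 121π^2/3 + 100.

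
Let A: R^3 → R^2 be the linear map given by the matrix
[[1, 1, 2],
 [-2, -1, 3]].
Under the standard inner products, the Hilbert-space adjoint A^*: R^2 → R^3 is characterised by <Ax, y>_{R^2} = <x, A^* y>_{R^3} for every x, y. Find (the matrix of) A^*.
A^* = A^T =
[[1, -2],
 [1, -1],
 [2, 3]]

For real matrices with standard dot products, the defining identity <Ax, y> = <x, A^* y> gives (Ax)^T y = x^T (A^*) y, i.e. x^T A^T y = x^T (A^*) y. Since this holds for all x, y, we must have A^* = A^T. Therefore
A^* =
[[1, -2],
 [1, -1],
 [2, 3]].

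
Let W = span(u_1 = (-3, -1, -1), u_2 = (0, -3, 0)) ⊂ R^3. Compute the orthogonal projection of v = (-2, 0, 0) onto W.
proj_W(v) = (-9/5, 0, -3/5)

Set up U = [u_1 | ... | u_2] ∈ R^(3×2). The projector onto W = col(U) is P = U (U^T U)^(-1) U^T.
Compute U^T U =
  [11, 3]
  [3, 9],
and U^T v = (6, 0).
Solve U^T U · c = U^T v for the coefficients: c = (3/5, -1/5). The projection is proj_W(v) = U c.
Check: (v - proj_W(v)) · u_1 = 0  (should be 0).
Check: (v - proj_W(v)) · u_2 = 0  (should be 0).
Result: proj_W(v) = (-9/5, 0, -3/5).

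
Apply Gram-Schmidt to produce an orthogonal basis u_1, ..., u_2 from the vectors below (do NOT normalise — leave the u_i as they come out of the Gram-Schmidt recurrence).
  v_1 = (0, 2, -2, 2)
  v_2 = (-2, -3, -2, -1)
Orthogonal basis:
  u_1 = (0, 2, -2, 2)
  u_2 = (-2, -7/3, -8/3, -1/3)

Apply the Gram-Schmidt recurrence
  u_1 = v_1
  u_i = v_i − Σ_{j<i} ((v_i · u_j) / (u_j · u_j)) · u_j.

Step by step this gives:
  u_1 = (0, 2, -2, 2)
  u_2 = (-2, -7/3, -8/3, -1/3)

Orthogonality check:
  u_2 · u_1 = 0 (should be 0)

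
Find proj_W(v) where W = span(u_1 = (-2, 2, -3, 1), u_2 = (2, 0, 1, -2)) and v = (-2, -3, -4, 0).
proj_W(v) = (-16/9, 4/9, -4/3, 14/9)

Set up U = [u_1 | ... | u_2] ∈ R^(4×2). The projector onto W = col(U) is P = U (U^T U)^(-1) U^T.
Compute U^T U =
  [18, -9]
  [-9, 9],
and U^T v = (10, -8).
Solve U^T U · c = U^T v for the coefficients: c = (2/9, -2/3). The projection is proj_W(v) = U c.
Check: (v - proj_W(v)) · u_1 = 0  (should be 0).
Check: (v - proj_W(v)) · u_2 = 0  (should be 0).
Result: proj_W(v) = (-16/9, 4/9, -4/3, 14/9).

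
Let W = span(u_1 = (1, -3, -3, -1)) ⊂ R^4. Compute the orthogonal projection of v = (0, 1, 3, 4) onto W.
proj_W(v) = (-4/5, 12/5, 12/5, 4/5)

Set up U = [u_1 | ... | u_1] ∈ R^(4×1). The projector onto W = col(U) is P = U (U^T U)^(-1) U^T.
Compute U^T U =
  [20],
and U^T v = (-16).
Solve U^T U · c = U^T v for the coefficients: c = (-4/5). The projection is proj_W(v) = U c.
Check: (v - proj_W(v)) · u_1 = 0  (should be 0).
Result: proj_W(v) = (-4/5, 12/5, 12/5, 4/5).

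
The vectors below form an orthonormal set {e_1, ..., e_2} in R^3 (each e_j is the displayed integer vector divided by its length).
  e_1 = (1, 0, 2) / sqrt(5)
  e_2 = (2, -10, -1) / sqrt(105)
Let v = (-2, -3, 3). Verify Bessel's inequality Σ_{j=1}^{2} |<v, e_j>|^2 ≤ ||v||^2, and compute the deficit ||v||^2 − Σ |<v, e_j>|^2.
Σ |<v, e_j>|^2 = 173/21; ||v||^2 = 22; deficit = 289/21

Write each e_j = u_j / sqrt(<u_j, u_j>) where u_j is the displayed integer vector. Then <v, e_j> = <v, u_j> / sqrt(<u_j, u_j>), so |<v, e_j>|^2 = <v, u_j>^2 / <u_j, u_j>.
Coefficients: <v, e_1> = 4/sqrt(5), <v, e_2> = 23/sqrt(105).
Square and sum: Σ |<v, e_j>|^2 = 173/21.
Compute ||v||^2 = v·v = 22.
Deficit = 22 − 173/21 = 289/21 ≥ 0, confirming Bessel's inequality. (The deficit equals ||v − Σ <v,e_j> e_j||^2, the squared distance from v to span{e_j}.)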